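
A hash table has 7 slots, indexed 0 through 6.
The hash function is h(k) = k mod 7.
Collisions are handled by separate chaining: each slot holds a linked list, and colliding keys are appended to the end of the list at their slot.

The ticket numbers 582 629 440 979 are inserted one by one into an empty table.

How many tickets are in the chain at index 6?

3

Insert 582: h=1, bucket 1 empty -> new chain.
Insert 629: h=6, bucket 6 empty -> new chain.
Insert 440: h=6, bucket 6 nonempty -> append to chain.
Insert 979: h=6, bucket 6 nonempty -> append to chain.
Final buckets:
0: -
1: 582
2: -
3: -
4: -
5: -
6: 629 -> 440 -> 979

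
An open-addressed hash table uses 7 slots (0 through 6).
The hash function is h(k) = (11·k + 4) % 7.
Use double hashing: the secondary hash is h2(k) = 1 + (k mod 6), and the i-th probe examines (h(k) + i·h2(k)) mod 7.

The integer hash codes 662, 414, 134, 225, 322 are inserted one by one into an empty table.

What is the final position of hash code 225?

5

662 hashes to 6; slot 6 is free -> place at 6.
414 hashes to 1; slot 1 is free -> place at 1.
134 hashes to 1, h2=3; 1 taken -> place at 4.
225 hashes to 1, h2=4; 1 taken -> place at 5.
322 hashes to 4, h2=5; 4 taken -> place at 2.
Table: [—, 414, 322, —, 134, 225, 662]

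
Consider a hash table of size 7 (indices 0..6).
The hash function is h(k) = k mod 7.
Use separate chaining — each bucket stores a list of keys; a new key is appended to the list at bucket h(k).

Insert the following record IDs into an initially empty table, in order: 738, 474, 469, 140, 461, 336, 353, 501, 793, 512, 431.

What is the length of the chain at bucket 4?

738 -> bucket 3
474 -> bucket 5
469 -> bucket 0
140 -> bucket 0 (collision)
461 -> bucket 6
336 -> bucket 0 (collision)
353 -> bucket 3 (collision)
501 -> bucket 4
793 -> bucket 2
512 -> bucket 1
431 -> bucket 4 (collision)
Final buckets:
0: 469 -> 140 -> 336
1: 512
2: 793
3: 738 -> 353
4: 501 -> 431
5: 474
6: 461

2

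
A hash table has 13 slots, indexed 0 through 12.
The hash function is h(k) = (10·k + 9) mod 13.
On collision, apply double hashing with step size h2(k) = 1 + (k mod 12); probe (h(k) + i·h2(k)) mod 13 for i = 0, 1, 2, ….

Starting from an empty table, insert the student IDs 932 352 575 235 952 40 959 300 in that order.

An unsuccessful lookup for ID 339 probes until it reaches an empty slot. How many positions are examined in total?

932 hashes to 8; slot 8 is free -> place at 8.
352 hashes to 6; slot 6 is free -> place at 6.
575 hashes to 0; slot 0 is free -> place at 0.
235 hashes to 6, h2=8; 6 taken -> place at 1.
952 hashes to 0, h2=5; 0 taken -> place at 5.
40 hashes to 6, h2=5; 6 taken -> place at 11.
959 hashes to 5, h2=12; 5 taken -> place at 4.
300 hashes to 6, h2=1; 6 taken -> place at 7.
Table: [575, 235, —, —, 959, 952, 352, 300, 932, —, —, 40, —]
Lookup 339: h=6, h2=4, probe 6,10 → slot 10 empty, not found.

2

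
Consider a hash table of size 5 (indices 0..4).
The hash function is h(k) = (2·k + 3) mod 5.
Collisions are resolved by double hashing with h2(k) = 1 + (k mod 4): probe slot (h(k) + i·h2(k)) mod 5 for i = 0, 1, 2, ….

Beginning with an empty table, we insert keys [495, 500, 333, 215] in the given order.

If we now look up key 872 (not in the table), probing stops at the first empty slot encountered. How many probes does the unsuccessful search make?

495: h=3 -> slot 3
500: h=3, h2=1, probe 3,4 -> slot 4
333: h=4, h2=2, probe 4,1 -> slot 1
215: h=3, h2=4, probe 3,2 -> slot 2
Table: [∅, 333, 215, 495, 500]
Lookup 872: h=2, h2=1, probe 2,3,4,0 → slot 0 empty, not found.

4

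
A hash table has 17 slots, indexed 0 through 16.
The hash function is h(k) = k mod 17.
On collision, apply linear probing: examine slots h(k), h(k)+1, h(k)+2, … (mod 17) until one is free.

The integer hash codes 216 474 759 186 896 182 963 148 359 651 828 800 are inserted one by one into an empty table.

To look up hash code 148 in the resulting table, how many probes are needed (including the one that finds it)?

Insert 216: h=12, slot 12 empty => index 12.
Insert 474: h=15, slot 15 empty => index 15.
Insert 759: h=11, slot 11 empty => index 11.
Insert 186: h=16, slot 16 empty => index 16.
Insert 896: h=12, slot 12 occupied => index 13.
Insert 182: h=12, slots 12,13 occupied => index 14.
Insert 963: h=11, slots 11,12,13,14,15,16 occupied => index 0.
Insert 148: h=12, slots 12,13,14,15,16,0 occupied => index 1.
Insert 359: h=2, slot 2 empty => index 2.
Insert 651: h=5, slot 5 empty => index 5.
Insert 828: h=12, slots 12,13,14,15,16,0,1,2 occupied => index 3.
Insert 800: h=1, slots 1,2,3 occupied => index 4.
Table: [963, 148, 359, 828, 800, 651, ∅, ∅, ∅, ∅, ∅, 759, 216, 896, 182, 474, 186]
Lookup 148: h=12, probe 12,13,14,15,16,0,1 → found at 1.

7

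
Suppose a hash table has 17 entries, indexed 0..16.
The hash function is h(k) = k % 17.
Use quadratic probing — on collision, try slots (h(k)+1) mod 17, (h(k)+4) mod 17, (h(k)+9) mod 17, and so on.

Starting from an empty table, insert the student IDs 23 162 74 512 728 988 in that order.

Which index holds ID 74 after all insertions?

7

23: h=6 -> slot 6
162: h=9 -> slot 9
74: h=6, probe 6,7 -> slot 7
512: h=2 -> slot 2
728: h=14 -> slot 14
988: h=2, probe 2,3 -> slot 3
Table: [∅, ∅, 512, 988, ∅, ∅, 23, 74, ∅, 162, ∅, ∅, ∅, ∅, 728, ∅, ∅]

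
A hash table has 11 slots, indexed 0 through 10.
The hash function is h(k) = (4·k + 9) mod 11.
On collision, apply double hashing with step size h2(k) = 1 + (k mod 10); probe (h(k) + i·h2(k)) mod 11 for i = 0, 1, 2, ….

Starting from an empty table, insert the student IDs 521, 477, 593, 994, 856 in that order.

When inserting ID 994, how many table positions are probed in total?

2

521: h=3 -> slot 3
477: h=3, h2=8, probe 3,0 -> slot 0
593: h=5 -> slot 5
994: h=3, h2=5, probe 3,8 -> slot 8
856: h=1 -> slot 1
Table: [477, 856, _, 521, _, 593, _, _, 994, _, _]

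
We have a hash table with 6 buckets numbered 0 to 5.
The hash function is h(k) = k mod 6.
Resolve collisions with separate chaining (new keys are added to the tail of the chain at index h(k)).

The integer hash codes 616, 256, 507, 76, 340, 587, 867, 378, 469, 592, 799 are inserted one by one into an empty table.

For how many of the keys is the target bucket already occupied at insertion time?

Insert 616: h=4, bucket 4 empty -> new chain.
Insert 256: h=4, bucket 4 nonempty -> append to chain.
Insert 507: h=3, bucket 3 empty -> new chain.
Insert 76: h=4, bucket 4 nonempty -> append to chain.
Insert 340: h=4, bucket 4 nonempty -> append to chain.
Insert 587: h=5, bucket 5 empty -> new chain.
Insert 867: h=3, bucket 3 nonempty -> append to chain.
Insert 378: h=0, bucket 0 empty -> new chain.
Insert 469: h=1, bucket 1 empty -> new chain.
Insert 592: h=4, bucket 4 nonempty -> append to chain.
Insert 799: h=1, bucket 1 nonempty -> append to chain.
Final buckets:
0: 378
1: 469 -> 799
2: -
3: 507 -> 867
4: 616 -> 256 -> 76 -> 340 -> 592
5: 587

6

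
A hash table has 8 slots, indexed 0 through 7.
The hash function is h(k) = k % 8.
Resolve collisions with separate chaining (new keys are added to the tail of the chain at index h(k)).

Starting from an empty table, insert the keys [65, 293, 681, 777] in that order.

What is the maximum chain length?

3

Insert 65: h=1, bucket 1 empty → new chain.
Insert 293: h=5, bucket 5 empty → new chain.
Insert 681: h=1, bucket 1 nonempty → append to chain.
Insert 777: h=1, bucket 1 nonempty → append to chain.
Final buckets:
0: —
1: 65 -> 681 -> 777
2: —
3: —
4: —
5: 293
6: —
7: —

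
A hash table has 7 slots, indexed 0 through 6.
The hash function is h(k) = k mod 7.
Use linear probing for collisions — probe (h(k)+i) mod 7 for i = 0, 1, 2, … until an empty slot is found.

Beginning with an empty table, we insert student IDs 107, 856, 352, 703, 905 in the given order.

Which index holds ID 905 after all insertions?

107 hashes to 2; slot 2 is free => place at 2.
856 hashes to 2; 2 taken => place at 3.
352 hashes to 2; 2,3 taken => place at 4.
703 hashes to 3; 3,4 taken => place at 5.
905 hashes to 2; 2,3,4,5 taken => place at 6.
Table: [_, _, 107, 856, 352, 703, 905]

6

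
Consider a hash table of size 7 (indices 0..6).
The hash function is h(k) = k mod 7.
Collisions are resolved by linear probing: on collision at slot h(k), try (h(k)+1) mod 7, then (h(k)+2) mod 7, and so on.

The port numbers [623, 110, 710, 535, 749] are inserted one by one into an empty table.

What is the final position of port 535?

4

623: h=0 => slot 0
110: h=5 => slot 5
710: h=3 => slot 3
535: h=3, probe 3,4 => slot 4
749: h=0, probe 0,1 => slot 1
Table: [623, 749, ., 710, 535, 110, .]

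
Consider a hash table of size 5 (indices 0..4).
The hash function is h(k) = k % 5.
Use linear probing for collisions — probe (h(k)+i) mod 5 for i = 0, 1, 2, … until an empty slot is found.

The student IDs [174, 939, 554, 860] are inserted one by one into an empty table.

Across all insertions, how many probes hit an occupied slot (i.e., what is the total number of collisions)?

5

Insert 174: h=4, slot 4 empty -> index 4.
Insert 939: h=4, slot 4 occupied -> index 0.
Insert 554: h=4, slots 4,0 occupied -> index 1.
Insert 860: h=0, slots 0,1 occupied -> index 2.
Table: [939, 554, 860, —, 174]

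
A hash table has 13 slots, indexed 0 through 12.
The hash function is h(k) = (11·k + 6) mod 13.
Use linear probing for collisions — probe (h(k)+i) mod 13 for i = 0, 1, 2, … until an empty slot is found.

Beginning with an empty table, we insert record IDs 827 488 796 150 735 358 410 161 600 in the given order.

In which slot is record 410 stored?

9

827 hashes to 3; slot 3 is free -> place at 3.
488 hashes to 5; slot 5 is free -> place at 5.
796 hashes to 0; slot 0 is free -> place at 0.
150 hashes to 5; 5 taken -> place at 6.
735 hashes to 5; 5,6 taken -> place at 7.
358 hashes to 5; 5,6,7 taken -> place at 8.
410 hashes to 5; 5,6,7,8 taken -> place at 9.
161 hashes to 9; 9 taken -> place at 10.
600 hashes to 2; slot 2 is free -> place at 2.
Table: [796, -, 600, 827, -, 488, 150, 735, 358, 410, 161, -, -]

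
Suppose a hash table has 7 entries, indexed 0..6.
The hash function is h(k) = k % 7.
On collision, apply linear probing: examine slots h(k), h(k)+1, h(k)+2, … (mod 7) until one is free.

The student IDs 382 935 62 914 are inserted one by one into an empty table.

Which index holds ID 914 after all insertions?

0

382 hashes to 4; slot 4 is free -> place at 4.
935 hashes to 4; 4 taken -> place at 5.
62 hashes to 6; slot 6 is free -> place at 6.
914 hashes to 4; 4,5,6 taken -> place at 0.
Table: [914, ., ., ., 382, 935, 62]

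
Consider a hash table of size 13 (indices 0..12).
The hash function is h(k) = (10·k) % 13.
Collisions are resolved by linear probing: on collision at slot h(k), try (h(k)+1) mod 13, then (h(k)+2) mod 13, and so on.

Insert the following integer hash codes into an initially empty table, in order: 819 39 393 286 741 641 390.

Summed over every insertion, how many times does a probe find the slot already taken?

819: h=0 => slot 0
39: h=0, probe 0,1 => slot 1
393: h=4 => slot 4
286: h=0, probe 0,1,2 => slot 2
741: h=0, probe 0,1,2,3 => slot 3
641: h=1, probe 1,2,3,4,5 => slot 5
390: h=0, probe 0,1,2,3,4,5,6 => slot 6
Table: [819, 39, 286, 741, 393, 641, 390, _, _, _, _, _, _]

16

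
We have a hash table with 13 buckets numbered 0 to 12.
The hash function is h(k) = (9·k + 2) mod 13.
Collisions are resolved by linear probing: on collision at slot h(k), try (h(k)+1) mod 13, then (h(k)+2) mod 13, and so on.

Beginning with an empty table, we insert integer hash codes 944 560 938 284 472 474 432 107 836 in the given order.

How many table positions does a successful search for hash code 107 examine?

3

944 hashes to 9; slot 9 is free -> place at 9.
560 hashes to 11; slot 11 is free -> place at 11.
938 hashes to 7; slot 7 is free -> place at 7.
284 hashes to 10; slot 10 is free -> place at 10.
472 hashes to 12; slot 12 is free -> place at 12.
474 hashes to 4; slot 4 is free -> place at 4.
432 hashes to 3; slot 3 is free -> place at 3.
107 hashes to 3; 3,4 taken -> place at 5.
836 hashes to 12; 12 taken -> place at 0.
Table: [836, _, _, 432, 474, 107, _, 938, _, 944, 284, 560, 472]
Lookup 107: h=3, probe 3,4,5 → found at 5.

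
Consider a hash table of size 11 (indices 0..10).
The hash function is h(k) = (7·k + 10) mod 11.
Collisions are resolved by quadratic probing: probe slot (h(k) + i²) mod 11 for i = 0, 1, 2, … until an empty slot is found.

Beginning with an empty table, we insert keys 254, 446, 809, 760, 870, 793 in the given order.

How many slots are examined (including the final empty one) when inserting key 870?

3

254: h=6 → slot 6
446: h=8 → slot 8
809: h=8, probe 8,9 → slot 9
760: h=6, probe 6,7 → slot 7
870: h=6, probe 6,7,10 → slot 10
793: h=6, probe 6,7,10,4 → slot 4
Table: [-, -, -, -, 793, -, 254, 760, 446, 809, 870]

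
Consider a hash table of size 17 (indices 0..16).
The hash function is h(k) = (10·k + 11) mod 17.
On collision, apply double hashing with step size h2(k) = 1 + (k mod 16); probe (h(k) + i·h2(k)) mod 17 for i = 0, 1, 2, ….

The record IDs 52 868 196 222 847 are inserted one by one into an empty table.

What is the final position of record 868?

9

52: h=4 → slot 4
868: h=4, h2=5, probe 4,9 → slot 9
196: h=16 → slot 16
222: h=4, h2=15, probe 4,2 → slot 2
847: h=15 → slot 15
Table: [∅, ∅, 222, ∅, 52, ∅, ∅, ∅, ∅, 868, ∅, ∅, ∅, ∅, ∅, 847, 196]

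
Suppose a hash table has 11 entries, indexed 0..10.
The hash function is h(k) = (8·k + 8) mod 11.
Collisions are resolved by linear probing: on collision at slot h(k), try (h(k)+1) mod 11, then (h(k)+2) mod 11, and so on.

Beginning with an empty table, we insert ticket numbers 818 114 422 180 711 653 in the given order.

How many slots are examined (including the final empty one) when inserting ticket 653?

818 hashes to 7; slot 7 is free → place at 7.
114 hashes to 7; 7 taken → place at 8.
422 hashes to 7; 7,8 taken → place at 9.
180 hashes to 7; 7,8,9 taken → place at 10.
711 hashes to 9; 9,10 taken → place at 0.
653 hashes to 7; 7,8,9,10,0 taken → place at 1.
Table: [711, 653, _, _, _, _, _, 818, 114, 422, 180]

6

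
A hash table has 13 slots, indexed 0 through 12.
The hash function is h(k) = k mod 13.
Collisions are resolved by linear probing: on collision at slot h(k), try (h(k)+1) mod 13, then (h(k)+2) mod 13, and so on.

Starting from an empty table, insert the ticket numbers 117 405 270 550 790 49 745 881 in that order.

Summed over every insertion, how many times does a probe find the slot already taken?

8

117 hashes to 0; slot 0 is free → place at 0.
405 hashes to 2; slot 2 is free → place at 2.
270 hashes to 10; slot 10 is free → place at 10.
550 hashes to 4; slot 4 is free → place at 4.
790 hashes to 10; 10 taken → place at 11.
49 hashes to 10; 10,11 taken → place at 12.
745 hashes to 4; 4 taken → place at 5.
881 hashes to 10; 10,11,12,0 taken → place at 1.
Table: [117, 881, 405, -, 550, 745, -, -, -, -, 270, 790, 49]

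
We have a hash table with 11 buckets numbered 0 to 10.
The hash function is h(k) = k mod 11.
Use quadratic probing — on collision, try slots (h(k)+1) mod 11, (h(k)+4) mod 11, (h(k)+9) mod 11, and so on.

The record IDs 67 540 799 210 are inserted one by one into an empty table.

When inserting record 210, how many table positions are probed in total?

3

67 hashes to 1; slot 1 is free -> place at 1.
540 hashes to 1; 1 taken -> place at 2.
799 hashes to 7; slot 7 is free -> place at 7.
210 hashes to 1; 1,2 taken -> place at 5.
Table: [-, 67, 540, -, -, 210, -, 799, -, -, -]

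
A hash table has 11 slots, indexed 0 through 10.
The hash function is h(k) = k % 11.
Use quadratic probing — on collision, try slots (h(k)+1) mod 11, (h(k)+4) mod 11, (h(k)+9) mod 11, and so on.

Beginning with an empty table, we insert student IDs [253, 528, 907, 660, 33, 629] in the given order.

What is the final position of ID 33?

9

Insert 253: h=0, slot 0 empty => index 0.
Insert 528: h=0, slot 0 occupied => index 1.
Insert 907: h=5, slot 5 empty => index 5.
Insert 660: h=0, slots 0,1 occupied => index 4.
Insert 33: h=0, slots 0,1,4 occupied => index 9.
Insert 629: h=2, slot 2 empty => index 2.
Table: [253, 528, 629, ∅, 660, 907, ∅, ∅, ∅, 33, ∅]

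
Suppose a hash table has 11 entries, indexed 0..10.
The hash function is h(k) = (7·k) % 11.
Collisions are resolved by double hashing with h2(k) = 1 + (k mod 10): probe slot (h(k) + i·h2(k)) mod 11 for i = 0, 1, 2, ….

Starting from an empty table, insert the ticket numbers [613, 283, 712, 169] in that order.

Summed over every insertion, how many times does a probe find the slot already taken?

2

613: h=1 → slot 1
283: h=1, h2=4, probe 1,5 → slot 5
712: h=1, h2=3, probe 1,4 → slot 4
169: h=6 → slot 6
Table: [-, 613, -, -, 712, 283, 169, -, -, -, -]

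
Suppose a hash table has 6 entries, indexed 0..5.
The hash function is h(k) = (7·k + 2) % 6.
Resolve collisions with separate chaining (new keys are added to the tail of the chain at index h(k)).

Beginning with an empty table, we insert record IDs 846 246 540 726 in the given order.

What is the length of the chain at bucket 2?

Insert 846: h=2, bucket 2 empty -> new chain.
Insert 246: h=2, bucket 2 nonempty -> append to chain.
Insert 540: h=2, bucket 2 nonempty -> append to chain.
Insert 726: h=2, bucket 2 nonempty -> append to chain.
Final buckets:
0: _
1: _
2: 846 -> 246 -> 540 -> 726
3: _
4: _
5: _

4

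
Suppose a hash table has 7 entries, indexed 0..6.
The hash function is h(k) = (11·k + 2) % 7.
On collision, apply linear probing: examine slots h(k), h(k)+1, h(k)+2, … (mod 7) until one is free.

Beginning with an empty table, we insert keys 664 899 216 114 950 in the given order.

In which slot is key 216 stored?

6

Insert 664: h=5, slot 5 empty => index 5.
Insert 899: h=0, slot 0 empty => index 0.
Insert 216: h=5, slot 5 occupied => index 6.
Insert 114: h=3, slot 3 empty => index 3.
Insert 950: h=1, slot 1 empty => index 1.
Table: [899, 950, ., 114, ., 664, 216]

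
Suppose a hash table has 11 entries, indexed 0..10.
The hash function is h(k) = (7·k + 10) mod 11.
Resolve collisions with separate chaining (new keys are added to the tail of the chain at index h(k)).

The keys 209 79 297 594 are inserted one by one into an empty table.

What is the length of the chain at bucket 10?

Insert 209: h=10, bucket 10 empty -> new chain.
Insert 79: h=2, bucket 2 empty -> new chain.
Insert 297: h=10, bucket 10 nonempty -> append to chain.
Insert 594: h=10, bucket 10 nonempty -> append to chain.
Final buckets:
0: -
1: -
2: 79
3: -
4: -
5: -
6: -
7: -
8: -
9: -
10: 209 -> 297 -> 594

3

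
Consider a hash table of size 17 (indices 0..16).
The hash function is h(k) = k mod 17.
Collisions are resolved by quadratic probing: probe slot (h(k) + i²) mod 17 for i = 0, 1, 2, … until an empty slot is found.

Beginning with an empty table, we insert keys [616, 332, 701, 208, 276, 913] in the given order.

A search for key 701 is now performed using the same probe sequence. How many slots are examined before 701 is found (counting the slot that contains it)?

616 hashes to 4; slot 4 is free => place at 4.
332 hashes to 9; slot 9 is free => place at 9.
701 hashes to 4; 4 taken => place at 5.
208 hashes to 4; 4,5 taken => place at 8.
276 hashes to 4; 4,5,8 taken => place at 13.
913 hashes to 12; slot 12 is free => place at 12.
Table: [_, _, _, _, 616, 701, _, _, 208, 332, _, _, 913, 276, _, _, _]
Lookup 701: h=4, probe 4,5 → found at 5.

2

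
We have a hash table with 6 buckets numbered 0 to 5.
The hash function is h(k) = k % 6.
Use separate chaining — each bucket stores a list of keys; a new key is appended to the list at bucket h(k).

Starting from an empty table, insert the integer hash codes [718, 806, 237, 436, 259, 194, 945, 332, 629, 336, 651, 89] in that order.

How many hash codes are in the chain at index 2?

Insert 718: h=4, bucket 4 empty -> new chain.
Insert 806: h=2, bucket 2 empty -> new chain.
Insert 237: h=3, bucket 3 empty -> new chain.
Insert 436: h=4, bucket 4 nonempty -> append to chain.
Insert 259: h=1, bucket 1 empty -> new chain.
Insert 194: h=2, bucket 2 nonempty -> append to chain.
Insert 945: h=3, bucket 3 nonempty -> append to chain.
Insert 332: h=2, bucket 2 nonempty -> append to chain.
Insert 629: h=5, bucket 5 empty -> new chain.
Insert 336: h=0, bucket 0 empty -> new chain.
Insert 651: h=3, bucket 3 nonempty -> append to chain.
Insert 89: h=5, bucket 5 nonempty -> append to chain.
Final buckets:
0: 336
1: 259
2: 806 -> 194 -> 332
3: 237 -> 945 -> 651
4: 718 -> 436
5: 629 -> 89

3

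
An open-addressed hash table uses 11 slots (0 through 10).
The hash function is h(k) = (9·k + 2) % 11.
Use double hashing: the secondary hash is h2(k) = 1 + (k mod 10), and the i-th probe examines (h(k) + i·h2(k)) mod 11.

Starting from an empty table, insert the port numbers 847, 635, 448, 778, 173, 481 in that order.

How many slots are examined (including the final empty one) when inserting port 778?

3

Insert 847: h=2, slot 2 empty -> index 2.
Insert 635: h=8, slot 8 empty -> index 8.
Insert 448: h=8, h2=9, slot 8 occupied -> index 6.
Insert 778: h=8, h2=9, slots 8,6 occupied -> index 4.
Insert 173: h=8, h2=4, slot 8 occupied -> index 1.
Insert 481: h=8, h2=2, slot 8 occupied -> index 10.
Table: [∅, 173, 847, ∅, 778, ∅, 448, ∅, 635, ∅, 481]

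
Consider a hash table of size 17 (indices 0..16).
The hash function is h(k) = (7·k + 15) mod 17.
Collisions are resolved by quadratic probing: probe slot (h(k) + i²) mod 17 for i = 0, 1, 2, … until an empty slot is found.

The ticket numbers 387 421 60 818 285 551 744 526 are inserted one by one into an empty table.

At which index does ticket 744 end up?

Insert 387: h=4, slot 4 empty → index 4.
Insert 421: h=4, slot 4 occupied → index 5.
Insert 60: h=10, slot 10 empty → index 10.
Insert 818: h=12, slot 12 empty → index 12.
Insert 285: h=4, slots 4,5 occupied → index 8.
Insert 551: h=13, slot 13 empty → index 13.
Insert 744: h=4, slots 4,5,8,13 occupied → index 3.
Insert 526: h=8, slot 8 occupied → index 9.
Table: [—, —, —, 744, 387, 421, —, —, 285, 526, 60, —, 818, 551, —, —, —]

3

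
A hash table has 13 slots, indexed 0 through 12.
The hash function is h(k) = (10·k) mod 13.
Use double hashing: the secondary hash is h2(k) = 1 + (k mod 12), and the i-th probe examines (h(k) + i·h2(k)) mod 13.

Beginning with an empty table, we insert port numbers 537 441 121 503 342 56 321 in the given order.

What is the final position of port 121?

Insert 537: h=1, slot 1 empty => index 1.
Insert 441: h=3, slot 3 empty => index 3.
Insert 121: h=1, h2=2, slots 1,3 occupied => index 5.
Insert 503: h=12, slot 12 empty => index 12.
Insert 342: h=1, h2=7, slot 1 occupied => index 8.
Insert 56: h=1, h2=9, slot 1 occupied => index 10.
Insert 321: h=12, h2=10, slot 12 occupied => index 9.
Table: [—, 537, —, 441, —, 121, —, —, 342, 321, 56, —, 503]

5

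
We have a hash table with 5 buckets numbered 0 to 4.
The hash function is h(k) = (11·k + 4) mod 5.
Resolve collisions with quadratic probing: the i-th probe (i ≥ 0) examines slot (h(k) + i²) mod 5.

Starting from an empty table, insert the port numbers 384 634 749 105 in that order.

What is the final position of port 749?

Insert 384: h=3, slot 3 empty => index 3.
Insert 634: h=3, slot 3 occupied => index 4.
Insert 749: h=3, slots 3,4 occupied => index 2.
Insert 105: h=4, slot 4 occupied => index 0.
Table: [105, _, 749, 384, 634]

2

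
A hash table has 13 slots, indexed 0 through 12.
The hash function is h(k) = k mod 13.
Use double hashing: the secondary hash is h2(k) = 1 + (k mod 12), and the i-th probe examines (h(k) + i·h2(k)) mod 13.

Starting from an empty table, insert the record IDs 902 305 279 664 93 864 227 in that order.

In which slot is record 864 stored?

7

902: h=5 → slot 5
305: h=6 → slot 6
279: h=6, h2=4, probe 6,10 → slot 10
664: h=1 → slot 1
93: h=2 → slot 2
864: h=6, h2=1, probe 6,7 → slot 7
227: h=6, h2=12, probe 6,5,4 → slot 4
Table: [—, 664, 93, —, 227, 902, 305, 864, —, —, 279, —, —]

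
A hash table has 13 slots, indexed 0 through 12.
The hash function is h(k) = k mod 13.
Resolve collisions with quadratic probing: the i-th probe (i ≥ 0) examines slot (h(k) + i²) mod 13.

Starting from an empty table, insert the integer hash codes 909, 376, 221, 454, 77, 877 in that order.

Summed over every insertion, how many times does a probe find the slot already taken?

909 hashes to 12; slot 12 is free => place at 12.
376 hashes to 12; 12 taken => place at 0.
221 hashes to 0; 0 taken => place at 1.
454 hashes to 12; 12,0 taken => place at 3.
77 hashes to 12; 12,0,3 taken => place at 8.
877 hashes to 6; slot 6 is free => place at 6.
Table: [376, 221, _, 454, _, _, 877, _, 77, _, _, _, 909]

7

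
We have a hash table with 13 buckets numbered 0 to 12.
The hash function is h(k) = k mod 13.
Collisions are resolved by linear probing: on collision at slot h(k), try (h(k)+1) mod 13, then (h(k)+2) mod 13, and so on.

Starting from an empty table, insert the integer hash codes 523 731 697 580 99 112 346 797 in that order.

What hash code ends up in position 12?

Insert 523: h=3, slot 3 empty => index 3.
Insert 731: h=3, slot 3 occupied => index 4.
Insert 697: h=8, slot 8 empty => index 8.
Insert 580: h=8, slot 8 occupied => index 9.
Insert 99: h=8, slots 8,9 occupied => index 10.
Insert 112: h=8, slots 8,9,10 occupied => index 11.
Insert 346: h=8, slots 8,9,10,11 occupied => index 12.
Insert 797: h=4, slot 4 occupied => index 5.
Table: [_, _, _, 523, 731, 797, _, _, 697, 580, 99, 112, 346]

346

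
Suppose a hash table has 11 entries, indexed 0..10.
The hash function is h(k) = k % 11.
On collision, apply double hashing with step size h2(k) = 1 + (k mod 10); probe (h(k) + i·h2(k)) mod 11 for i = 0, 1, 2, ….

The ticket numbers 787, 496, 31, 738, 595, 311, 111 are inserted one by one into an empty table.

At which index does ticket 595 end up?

7

787 hashes to 6; slot 6 is free => place at 6.
496 hashes to 1; slot 1 is free => place at 1.
31 hashes to 9; slot 9 is free => place at 9.
738 hashes to 1, h2=9; 1 taken => place at 10.
595 hashes to 1, h2=6; 1 taken => place at 7.
311 hashes to 3; slot 3 is free => place at 3.
111 hashes to 1, h2=2; 1,3 taken => place at 5.
Table: [., 496, ., 311, ., 111, 787, 595, ., 31, 738]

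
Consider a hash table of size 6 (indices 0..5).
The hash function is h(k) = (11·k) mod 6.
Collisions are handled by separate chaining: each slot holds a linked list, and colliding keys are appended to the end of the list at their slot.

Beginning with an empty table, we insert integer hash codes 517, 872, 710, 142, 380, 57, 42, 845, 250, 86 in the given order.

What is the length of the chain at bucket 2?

2

517 -> bucket 5
872 -> bucket 4
710 -> bucket 4 (collision)
142 -> bucket 2
380 -> bucket 4 (collision)
57 -> bucket 3
42 -> bucket 0
845 -> bucket 1
250 -> bucket 2 (collision)
86 -> bucket 4 (collision)
Final buckets:
0: 42
1: 845
2: 142 -> 250
3: 57
4: 872 -> 710 -> 380 -> 86
5: 517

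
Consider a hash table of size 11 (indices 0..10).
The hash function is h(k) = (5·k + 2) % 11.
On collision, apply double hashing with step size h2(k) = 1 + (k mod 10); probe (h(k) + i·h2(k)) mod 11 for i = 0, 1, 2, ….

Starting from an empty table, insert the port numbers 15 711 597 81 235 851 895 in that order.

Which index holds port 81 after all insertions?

2

15: h=0 -> slot 0
711: h=4 -> slot 4
597: h=6 -> slot 6
81: h=0, h2=2, probe 0,2 -> slot 2
235: h=0, h2=6, probe 0,6,1 -> slot 1
851: h=0, h2=2, probe 0,2,4,6,8 -> slot 8
895: h=0, h2=6, probe 0,6,1,7 -> slot 7
Table: [15, 235, 81, -, 711, -, 597, 895, 851, -, -]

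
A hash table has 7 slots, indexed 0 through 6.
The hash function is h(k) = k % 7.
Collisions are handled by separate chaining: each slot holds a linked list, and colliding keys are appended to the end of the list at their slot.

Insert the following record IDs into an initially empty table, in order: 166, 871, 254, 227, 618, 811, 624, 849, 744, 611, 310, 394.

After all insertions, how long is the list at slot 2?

7

Insert 166: h=5, bucket 5 empty -> new chain.
Insert 871: h=3, bucket 3 empty -> new chain.
Insert 254: h=2, bucket 2 empty -> new chain.
Insert 227: h=3, bucket 3 nonempty -> append to chain.
Insert 618: h=2, bucket 2 nonempty -> append to chain.
Insert 811: h=6, bucket 6 empty -> new chain.
Insert 624: h=1, bucket 1 empty -> new chain.
Insert 849: h=2, bucket 2 nonempty -> append to chain.
Insert 744: h=2, bucket 2 nonempty -> append to chain.
Insert 611: h=2, bucket 2 nonempty -> append to chain.
Insert 310: h=2, bucket 2 nonempty -> append to chain.
Insert 394: h=2, bucket 2 nonempty -> append to chain.
Final buckets:
0: ∅
1: 624
2: 254 -> 618 -> 849 -> 744 -> 611 -> 310 -> 394
3: 871 -> 227
4: ∅
5: 166
6: 811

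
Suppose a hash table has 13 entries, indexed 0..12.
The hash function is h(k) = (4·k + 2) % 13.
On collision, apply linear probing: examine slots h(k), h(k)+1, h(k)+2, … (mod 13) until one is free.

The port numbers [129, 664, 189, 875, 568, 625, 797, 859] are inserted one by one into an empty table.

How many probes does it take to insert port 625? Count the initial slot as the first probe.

2

Insert 129: h=11, slot 11 empty => index 11.
Insert 664: h=6, slot 6 empty => index 6.
Insert 189: h=4, slot 4 empty => index 4.
Insert 875: h=5, slot 5 empty => index 5.
Insert 568: h=12, slot 12 empty => index 12.
Insert 625: h=6, slot 6 occupied => index 7.
Insert 797: h=5, slots 5,6,7 occupied => index 8.
Insert 859: h=6, slots 6,7,8 occupied => index 9.
Table: [-, -, -, -, 189, 875, 664, 625, 797, 859, -, 129, 568]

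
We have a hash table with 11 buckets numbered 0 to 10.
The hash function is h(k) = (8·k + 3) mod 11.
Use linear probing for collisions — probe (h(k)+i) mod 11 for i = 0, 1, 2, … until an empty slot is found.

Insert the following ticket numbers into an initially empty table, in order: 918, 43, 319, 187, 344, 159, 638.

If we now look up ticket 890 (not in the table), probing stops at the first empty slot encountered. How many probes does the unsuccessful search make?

918 hashes to 10; slot 10 is free => place at 10.
43 hashes to 6; slot 6 is free => place at 6.
319 hashes to 3; slot 3 is free => place at 3.
187 hashes to 3; 3 taken => place at 4.
344 hashes to 5; slot 5 is free => place at 5.
159 hashes to 10; 10 taken => place at 0.
638 hashes to 3; 3,4,5,6 taken => place at 7.
Table: [159, -, -, 319, 187, 344, 43, 638, -, -, 918]
Lookup 890: h=6, probe 6,7,8 → slot 8 empty, not found.

3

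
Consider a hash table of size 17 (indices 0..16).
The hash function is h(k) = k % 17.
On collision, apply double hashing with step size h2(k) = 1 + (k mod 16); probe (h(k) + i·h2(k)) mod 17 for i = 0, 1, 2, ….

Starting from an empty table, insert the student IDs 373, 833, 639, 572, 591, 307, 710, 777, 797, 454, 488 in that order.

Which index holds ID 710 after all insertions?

373 hashes to 16; slot 16 is free → place at 16.
833 hashes to 0; slot 0 is free → place at 0.
639 hashes to 10; slot 10 is free → place at 10.
572 hashes to 11; slot 11 is free → place at 11.
591 hashes to 13; slot 13 is free → place at 13.
307 hashes to 1; slot 1 is free → place at 1.
710 hashes to 13, h2=7; 13 taken → place at 3.
777 hashes to 12; slot 12 is free → place at 12.
797 hashes to 15; slot 15 is free → place at 15.
454 hashes to 12, h2=7; 12 taken → place at 2.
488 hashes to 12, h2=9; 12 taken → place at 4.
Table: [833, 307, 454, 710, 488, —, —, —, —, —, 639, 572, 777, 591, —, 797, 373]

3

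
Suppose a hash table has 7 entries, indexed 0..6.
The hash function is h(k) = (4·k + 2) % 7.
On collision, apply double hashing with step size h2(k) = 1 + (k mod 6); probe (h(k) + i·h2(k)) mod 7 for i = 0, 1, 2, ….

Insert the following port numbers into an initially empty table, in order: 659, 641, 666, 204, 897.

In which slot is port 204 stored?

1

659: h=6 => slot 6
641: h=4 => slot 4
666: h=6, h2=1, probe 6,0 => slot 0
204: h=6, h2=1, probe 6,0,1 => slot 1
897: h=6, h2=4, probe 6,3 => slot 3
Table: [666, 204, —, 897, 641, —, 659]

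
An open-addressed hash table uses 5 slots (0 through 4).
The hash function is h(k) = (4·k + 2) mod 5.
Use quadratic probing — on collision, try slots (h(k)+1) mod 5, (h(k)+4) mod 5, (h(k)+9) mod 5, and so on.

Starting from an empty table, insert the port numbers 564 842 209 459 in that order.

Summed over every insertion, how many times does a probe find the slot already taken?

564 hashes to 3; slot 3 is free -> place at 3.
842 hashes to 0; slot 0 is free -> place at 0.
209 hashes to 3; 3 taken -> place at 4.
459 hashes to 3; 3,4 taken -> place at 2.
Table: [842, -, 459, 564, 209]

3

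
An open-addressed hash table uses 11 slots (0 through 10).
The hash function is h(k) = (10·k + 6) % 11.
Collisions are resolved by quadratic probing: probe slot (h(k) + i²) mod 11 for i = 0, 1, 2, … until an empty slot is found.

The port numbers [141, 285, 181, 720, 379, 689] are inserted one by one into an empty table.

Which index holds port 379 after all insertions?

141 hashes to 8; slot 8 is free -> place at 8.
285 hashes to 7; slot 7 is free -> place at 7.
181 hashes to 1; slot 1 is free -> place at 1.
720 hashes to 1; 1 taken -> place at 2.
379 hashes to 1; 1,2 taken -> place at 5.
689 hashes to 10; slot 10 is free -> place at 10.
Table: [., 181, 720, ., ., 379, ., 285, 141, ., 689]

5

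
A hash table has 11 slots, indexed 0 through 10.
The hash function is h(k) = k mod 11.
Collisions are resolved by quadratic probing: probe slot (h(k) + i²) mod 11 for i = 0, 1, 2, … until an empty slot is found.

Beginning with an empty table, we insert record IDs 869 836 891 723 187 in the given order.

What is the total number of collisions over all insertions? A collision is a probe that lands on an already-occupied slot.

869 hashes to 0; slot 0 is free => place at 0.
836 hashes to 0; 0 taken => place at 1.
891 hashes to 0; 0,1 taken => place at 4.
723 hashes to 8; slot 8 is free => place at 8.
187 hashes to 0; 0,1,4 taken => place at 9.
Table: [869, 836, —, —, 891, —, —, —, 723, 187, —]

6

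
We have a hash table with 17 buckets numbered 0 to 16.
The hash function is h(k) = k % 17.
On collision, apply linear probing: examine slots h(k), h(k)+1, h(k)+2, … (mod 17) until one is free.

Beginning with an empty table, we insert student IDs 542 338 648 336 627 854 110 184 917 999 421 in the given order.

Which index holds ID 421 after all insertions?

542: h=15 -> slot 15
338: h=15, probe 15,16 -> slot 16
648: h=2 -> slot 2
336: h=13 -> slot 13
627: h=15, probe 15,16,0 -> slot 0
854: h=4 -> slot 4
110: h=8 -> slot 8
184: h=14 -> slot 14
917: h=16, probe 16,0,1 -> slot 1
999: h=13, probe 13,14,15,16,0,1,2,3 -> slot 3
421: h=13, probe 13,14,15,16,0,1,2,3,4,5 -> slot 5
Table: [627, 917, 648, 999, 854, 421, ., ., 110, ., ., ., ., 336, 184, 542, 338]

5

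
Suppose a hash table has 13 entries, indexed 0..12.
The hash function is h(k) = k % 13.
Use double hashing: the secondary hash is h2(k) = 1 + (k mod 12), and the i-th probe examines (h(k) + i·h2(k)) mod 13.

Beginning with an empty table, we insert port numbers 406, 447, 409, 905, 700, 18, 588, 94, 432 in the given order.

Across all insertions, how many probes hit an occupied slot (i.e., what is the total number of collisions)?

406 hashes to 3; slot 3 is free -> place at 3.
447 hashes to 5; slot 5 is free -> place at 5.
409 hashes to 6; slot 6 is free -> place at 6.
905 hashes to 8; slot 8 is free -> place at 8.
700 hashes to 11; slot 11 is free -> place at 11.
18 hashes to 5, h2=7; 5 taken -> place at 12.
588 hashes to 3, h2=1; 3 taken -> place at 4.
94 hashes to 3, h2=11; 3 taken -> place at 1.
432 hashes to 3, h2=1; 3,4,5,6 taken -> place at 7.
Table: [_, 94, _, 406, 588, 447, 409, 432, 905, _, _, 700, 18]

7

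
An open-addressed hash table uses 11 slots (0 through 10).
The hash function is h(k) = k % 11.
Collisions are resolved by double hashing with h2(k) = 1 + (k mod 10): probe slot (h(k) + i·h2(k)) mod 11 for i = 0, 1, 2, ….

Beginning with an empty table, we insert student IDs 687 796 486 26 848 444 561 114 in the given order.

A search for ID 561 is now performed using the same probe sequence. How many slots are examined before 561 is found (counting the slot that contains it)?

4

687: h=5 => slot 5
796: h=4 => slot 4
486: h=2 => slot 2
26: h=4, h2=7, probe 4,0 => slot 0
848: h=1 => slot 1
444: h=4, h2=5, probe 4,9 => slot 9
561: h=0, h2=2, probe 0,2,4,6 => slot 6
114: h=4, h2=5, probe 4,9,3 => slot 3
Table: [26, 848, 486, 114, 796, 687, 561, ., ., 444, .]
Lookup 561: h=0, h2=2, probe 0,2,4,6 → found at 6.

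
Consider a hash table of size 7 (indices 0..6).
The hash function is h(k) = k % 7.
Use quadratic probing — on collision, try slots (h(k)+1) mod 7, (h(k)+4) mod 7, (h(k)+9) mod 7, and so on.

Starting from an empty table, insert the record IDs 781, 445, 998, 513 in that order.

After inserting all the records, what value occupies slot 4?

Insert 781: h=4, slot 4 empty -> index 4.
Insert 445: h=4, slot 4 occupied -> index 5.
Insert 998: h=4, slots 4,5 occupied -> index 1.
Insert 513: h=2, slot 2 empty -> index 2.
Table: [∅, 998, 513, ∅, 781, 445, ∅]

781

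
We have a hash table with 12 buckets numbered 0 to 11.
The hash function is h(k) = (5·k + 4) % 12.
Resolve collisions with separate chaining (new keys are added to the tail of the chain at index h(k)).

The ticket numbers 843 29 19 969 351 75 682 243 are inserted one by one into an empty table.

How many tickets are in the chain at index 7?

843 -> bucket 7
29 -> bucket 5
19 -> bucket 3
969 -> bucket 1
351 -> bucket 7 (collision)
75 -> bucket 7 (collision)
682 -> bucket 6
243 -> bucket 7 (collision)
Final buckets:
0: _
1: 969
2: _
3: 19
4: _
5: 29
6: 682
7: 843 -> 351 -> 75 -> 243
8: _
9: _
10: _
11: _

4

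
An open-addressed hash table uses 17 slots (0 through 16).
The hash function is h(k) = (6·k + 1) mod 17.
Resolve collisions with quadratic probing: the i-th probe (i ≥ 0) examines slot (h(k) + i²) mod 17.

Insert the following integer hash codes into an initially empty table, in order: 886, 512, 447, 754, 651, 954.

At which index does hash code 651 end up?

886 hashes to 13; slot 13 is free => place at 13.
512 hashes to 13; 13 taken => place at 14.
447 hashes to 14; 14 taken => place at 15.
754 hashes to 3; slot 3 is free => place at 3.
651 hashes to 14; 14,15 taken => place at 1.
954 hashes to 13; 13,14 taken => place at 0.
Table: [954, 651, —, 754, —, —, —, —, —, —, —, —, —, 886, 512, 447, —]

1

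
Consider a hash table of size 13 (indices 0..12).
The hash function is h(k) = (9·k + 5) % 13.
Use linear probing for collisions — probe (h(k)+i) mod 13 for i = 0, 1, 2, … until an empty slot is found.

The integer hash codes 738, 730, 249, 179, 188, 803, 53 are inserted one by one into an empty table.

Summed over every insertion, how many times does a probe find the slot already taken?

738: h=4 -> slot 4
730: h=10 -> slot 10
249: h=10, probe 10,11 -> slot 11
179: h=4, probe 4,5 -> slot 5
188: h=7 -> slot 7
803: h=4, probe 4,5,6 -> slot 6
53: h=1 -> slot 1
Table: [_, 53, _, _, 738, 179, 803, 188, _, _, 730, 249, _]

4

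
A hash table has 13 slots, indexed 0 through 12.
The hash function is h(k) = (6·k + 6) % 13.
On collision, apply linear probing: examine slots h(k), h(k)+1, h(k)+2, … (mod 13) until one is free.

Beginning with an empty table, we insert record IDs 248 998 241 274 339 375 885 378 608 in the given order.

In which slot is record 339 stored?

2

248: h=12 → slot 12
998: h=1 → slot 1
241: h=9 → slot 9
274: h=12, probe 12,0 → slot 0
339: h=12, probe 12,0,1,2 → slot 2
375: h=7 → slot 7
885: h=12, probe 12,0,1,2,3 → slot 3
378: h=12, probe 12,0,1,2,3,4 → slot 4
608: h=1, probe 1,2,3,4,5 → slot 5
Table: [274, 998, 339, 885, 378, 608, _, 375, _, 241, _, _, 248]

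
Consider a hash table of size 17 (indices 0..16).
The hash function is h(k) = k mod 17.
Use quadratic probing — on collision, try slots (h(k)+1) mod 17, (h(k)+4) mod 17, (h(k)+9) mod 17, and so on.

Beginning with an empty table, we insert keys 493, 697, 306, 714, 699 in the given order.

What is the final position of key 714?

9

493 hashes to 0; slot 0 is free → place at 0.
697 hashes to 0; 0 taken → place at 1.
306 hashes to 0; 0,1 taken → place at 4.
714 hashes to 0; 0,1,4 taken → place at 9.
699 hashes to 2; slot 2 is free → place at 2.
Table: [493, 697, 699, ∅, 306, ∅, ∅, ∅, ∅, 714, ∅, ∅, ∅, ∅, ∅, ∅, ∅]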